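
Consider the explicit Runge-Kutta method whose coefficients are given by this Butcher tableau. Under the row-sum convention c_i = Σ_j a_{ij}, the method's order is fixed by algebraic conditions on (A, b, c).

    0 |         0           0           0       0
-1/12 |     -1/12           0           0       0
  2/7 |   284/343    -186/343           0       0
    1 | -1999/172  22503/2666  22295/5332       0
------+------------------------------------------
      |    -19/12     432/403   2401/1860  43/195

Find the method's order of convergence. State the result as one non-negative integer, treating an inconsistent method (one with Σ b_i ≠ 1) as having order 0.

b = (-19/12, 432/403, 2401/1860, 43/195)
c = (0, -1/12, 2/7, 1)
Ac = (0, 0, 31/686, 169/344)
Σ b_i: (-19/12)·1 + 432/403·1 + 2401/1860·1 + 43/195·1 = 1 ✓
b·c: 432/403·(-1/12) + 2401/1860·2/7 + 43/195·1 = 1/2 ✓
b·c²: 432/403·1/144 + 2401/1860·4/49 + 43/195·1 = 1/3 ✓
b·Ac: 2401/1860·31/686 + 43/195·169/344 = 1/6 ✓
b·c³: 432/403·(-1/1728) + 2401/1860·8/343 + 43/195·1 = 1/4 ✓
b·(c∘Ac): 2401/1860·31/2401 + 43/195·169/344 = 1/8 ✓
b·Ac²: 2401/1860·(-31/8232) + 43/195·1651/4128 = 1/12 ✓
b·A²c: 43/195·65/344 = 1/24 ✓; 4 stages ⇒ order 4.

4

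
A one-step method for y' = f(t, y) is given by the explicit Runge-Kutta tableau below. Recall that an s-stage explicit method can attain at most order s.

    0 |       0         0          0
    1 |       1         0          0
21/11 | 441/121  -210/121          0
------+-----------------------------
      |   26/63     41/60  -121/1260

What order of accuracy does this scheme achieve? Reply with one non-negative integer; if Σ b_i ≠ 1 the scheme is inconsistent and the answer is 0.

b = (26/63, 41/60, -121/1260)
c = (0, 1, 21/11)
Ac = (0, 0, -210/121)
Σ b_i: 26/63·1 + 41/60·1 + (-121/1260)·1 = 1 ✓
b·c: 41/60·1 + (-121/1260)·21/11 = 1/2 ✓
b·c²: 41/60·1 + (-121/1260)·441/121 = 1/3 ✓
b·Ac: (-121/1260)·(-210/121) = 1/6 ✓; 3 stages ⇒ order 3.

3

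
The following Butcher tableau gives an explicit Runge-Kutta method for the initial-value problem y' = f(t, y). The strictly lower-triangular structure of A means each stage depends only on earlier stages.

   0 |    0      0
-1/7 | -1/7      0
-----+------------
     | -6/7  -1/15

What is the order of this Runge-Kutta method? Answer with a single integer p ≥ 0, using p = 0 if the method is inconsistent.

0

b = (-6/7, -1/15)
c = (0, -1/7)
Σ b_i: (-6/7)·1 + (-1/15)·1 = -97/105 ≠ 1 ⇒ order 0.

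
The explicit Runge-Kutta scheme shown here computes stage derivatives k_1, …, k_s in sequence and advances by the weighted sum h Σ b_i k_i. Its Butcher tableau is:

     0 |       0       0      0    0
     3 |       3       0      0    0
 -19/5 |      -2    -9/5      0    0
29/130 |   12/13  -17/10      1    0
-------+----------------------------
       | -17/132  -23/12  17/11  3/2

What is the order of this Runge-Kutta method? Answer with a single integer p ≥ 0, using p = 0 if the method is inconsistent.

1

b = (-17/132, -23/12, 17/11, 3/2)
c = (0, 3, -19/5, 29/130)
Ac = (0, 0, -27/5, -89/10)
Σ b_i: (-17/132)·1 + (-23/12)·1 + 17/11·1 + 3/2·1 = 1 ✓
b·c: (-23/12)·3 + 17/11·(-19/5) + 3/2·29/130 = -8071/715 ≠ 1/2 ⇒ order 1.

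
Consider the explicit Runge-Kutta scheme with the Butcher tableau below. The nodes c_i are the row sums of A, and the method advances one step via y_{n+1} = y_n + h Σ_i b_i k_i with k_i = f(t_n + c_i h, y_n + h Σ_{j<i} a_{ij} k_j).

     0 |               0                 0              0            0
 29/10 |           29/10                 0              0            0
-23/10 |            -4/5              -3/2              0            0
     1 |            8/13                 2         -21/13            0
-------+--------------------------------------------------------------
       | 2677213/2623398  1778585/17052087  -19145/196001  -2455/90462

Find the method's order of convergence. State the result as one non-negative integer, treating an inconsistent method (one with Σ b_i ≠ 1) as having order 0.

b = (2677213/2623398, 1778585/17052087, -19145/196001, -2455/90462)
c = (0, 29/10, -23/10, 1)
Ac = (0, 0, -87/20, 1237/130)
Σ b_i: 2677213/2623398·1 + 1778585/17052087·1 + (-19145/196001)·1 + (-2455/90462)·1 = 1 ✓
b·c: 1778585/17052087·29/10 + (-19145/196001)·(-23/10) + (-2455/90462)·1 = 1/2 ✓
b·c²: 1778585/17052087·841/100 + (-19145/196001)·529/100 + (-2455/90462)·1 = 1/3 ✓
b·Ac: (-19145/196001)·(-87/20) + (-2455/90462)·1237/130 = 1/6 ✓
b·c³: 1778585/17052087·24389/1000 + (-19145/196001)·(-12167/1000) + (-2455/90462)·1 = 5586267/1507700 ≠ 1/4 ⇒ order 3.
b·(c∘Ac): (-19145/196001)·2001/200 + (-2455/90462)·1237/130 = -29059157/23520120 ≠ 1/8
b·Ac²: (-19145/196001)·(-2523/200) + (-2455/90462)·10757/1300 = 911539/904620 ≠ 1/12
b·A²c: (-2455/90462)·1827/260 = -299019/1568008 ≠ 1/24

3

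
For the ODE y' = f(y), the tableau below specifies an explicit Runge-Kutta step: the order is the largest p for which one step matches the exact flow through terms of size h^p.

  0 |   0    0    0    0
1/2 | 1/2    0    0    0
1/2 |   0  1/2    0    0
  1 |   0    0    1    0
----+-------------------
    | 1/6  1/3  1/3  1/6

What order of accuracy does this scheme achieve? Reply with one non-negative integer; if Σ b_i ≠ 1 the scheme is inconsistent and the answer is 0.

4

b = (1/6, 1/3, 1/3, 1/6)
c = (0, 1/2, 1/2, 1)
Ac = (0, 0, 1/4, 1/2)
Σ b_i: 1/6·1 + 1/3·1 + 1/3·1 + 1/6·1 = 1 ✓
b·c: 1/3·1/2 + 1/3·1/2 + 1/6·1 = 1/2 ✓
b·c²: 1/3·1/4 + 1/3·1/4 + 1/6·1 = 1/3 ✓
b·Ac: 1/3·1/4 + 1/6·1/2 = 1/6 ✓
b·c³: 1/3·1/8 + 1/3·1/8 + 1/6·1 = 1/4 ✓
b·(c∘Ac): 1/3·1/8 + 1/6·1/2 = 1/8 ✓
b·Ac²: 1/3·1/8 + 1/6·1/4 = 1/12 ✓
b·A²c: 1/6·1/4 = 1/24 ✓; 4 stages ⇒ order 4.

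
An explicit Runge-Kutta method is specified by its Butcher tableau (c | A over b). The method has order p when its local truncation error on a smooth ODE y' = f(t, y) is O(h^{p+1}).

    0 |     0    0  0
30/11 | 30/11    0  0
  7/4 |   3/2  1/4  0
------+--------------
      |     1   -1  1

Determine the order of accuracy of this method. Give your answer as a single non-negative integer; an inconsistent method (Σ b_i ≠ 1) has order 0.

b = (1, -1, 1)
c = (0, 30/11, 7/4)
Ac = (0, 0, 15/22)
Σ b_i: 1·1 + (-1)·1 + 1·1 = 1 ✓
b·c: (-1)·30/11 + 1·7/4 = -43/44 ≠ 1/2 ⇒ order 1.

1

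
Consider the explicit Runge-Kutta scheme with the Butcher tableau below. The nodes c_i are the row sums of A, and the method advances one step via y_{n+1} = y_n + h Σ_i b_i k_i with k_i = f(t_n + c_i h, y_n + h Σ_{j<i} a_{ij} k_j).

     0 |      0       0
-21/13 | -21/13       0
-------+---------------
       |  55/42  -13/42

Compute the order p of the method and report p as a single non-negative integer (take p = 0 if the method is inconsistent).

b = (55/42, -13/42)
c = (0, -21/13)
Σ b_i: 55/42·1 + (-13/42)·1 = 1 ✓
b·c: (-13/42)·(-21/13) = 1/2 ✓; 2 stages ⇒ order 2.

2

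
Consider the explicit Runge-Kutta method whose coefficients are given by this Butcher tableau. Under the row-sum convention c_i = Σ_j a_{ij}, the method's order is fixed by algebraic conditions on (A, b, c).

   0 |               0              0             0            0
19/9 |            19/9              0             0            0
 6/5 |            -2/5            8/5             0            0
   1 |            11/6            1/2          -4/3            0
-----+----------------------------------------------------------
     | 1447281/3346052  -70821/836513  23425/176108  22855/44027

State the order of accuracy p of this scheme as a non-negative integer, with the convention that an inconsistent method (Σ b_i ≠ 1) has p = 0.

b = (1447281/3346052, -70821/836513, 23425/176108, 22855/44027)
c = (0, 19/9, 6/5, 1)
Ac = (0, 0, 152/45, -49/90)
Σ b_i: 1447281/3346052·1 + (-70821/836513)·1 + 23425/176108·1 + 22855/44027·1 = 1 ✓
b·c: (-70821/836513)·19/9 + 23425/176108·6/5 + 22855/44027·1 = 1/2 ✓
b·c²: (-70821/836513)·361/81 + 23425/176108·36/25 + 22855/44027·1 = 1/3 ✓
b·Ac: 23425/176108·152/45 + 22855/44027·(-49/90) = 1/6 ✓
b·c³: (-70821/836513)·6859/729 + 23425/176108·216/125 + 22855/44027·1 = -282944/5943645 ≠ 1/4 ⇒ order 3.
b·(c∘Ac): 23425/176108·304/75 + 22855/44027·(-49/90) = 203293/792486 ≠ 1/8
b·Ac²: 23425/176108·2888/405 + 22855/44027·1249/4050 = 13178293/11887290 ≠ 1/12
b·A²c: 22855/44027·(-608/135) = -2779168/1188729 ≠ 1/24

3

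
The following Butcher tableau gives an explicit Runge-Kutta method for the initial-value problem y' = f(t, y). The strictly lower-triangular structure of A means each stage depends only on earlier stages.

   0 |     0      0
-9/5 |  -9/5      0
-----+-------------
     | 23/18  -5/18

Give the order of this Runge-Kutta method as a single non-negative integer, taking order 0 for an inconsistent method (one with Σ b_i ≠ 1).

b = (23/18, -5/18)
c = (0, -9/5)
Σ b_i: 23/18·1 + (-5/18)·1 = 1 ✓
b·c: (-5/18)·(-9/5) = 1/2 ✓; 2 stages ⇒ order 2.

2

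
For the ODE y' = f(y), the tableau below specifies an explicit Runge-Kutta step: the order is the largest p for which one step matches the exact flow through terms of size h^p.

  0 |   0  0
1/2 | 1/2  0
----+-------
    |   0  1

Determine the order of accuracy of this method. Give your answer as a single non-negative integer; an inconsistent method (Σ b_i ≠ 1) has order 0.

b = (0, 1)
c = (0, 1/2)
Σ b_i: 1·1 = 1 ✓
b·c: 1·1/2 = 1/2 ✓; 2 stages ⇒ order 2.

2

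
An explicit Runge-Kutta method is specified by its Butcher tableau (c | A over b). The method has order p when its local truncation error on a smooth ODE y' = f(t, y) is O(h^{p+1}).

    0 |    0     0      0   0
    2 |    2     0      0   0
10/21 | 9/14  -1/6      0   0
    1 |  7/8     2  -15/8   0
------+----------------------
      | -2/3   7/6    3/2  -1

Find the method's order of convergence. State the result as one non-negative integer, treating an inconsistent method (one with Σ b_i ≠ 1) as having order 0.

b = (-2/3, 7/6, 3/2, -1)
c = (0, 2, 10/21, 1)
Ac = (0, 0, -1/3, 87/28)
Σ b_i: (-2/3)·1 + 7/6·1 + 3/2·1 + (-1)·1 = 1 ✓
b·c: 7/6·2 + 3/2·10/21 + (-1)·1 = 43/21 ≠ 1/2 ⇒ order 1.

1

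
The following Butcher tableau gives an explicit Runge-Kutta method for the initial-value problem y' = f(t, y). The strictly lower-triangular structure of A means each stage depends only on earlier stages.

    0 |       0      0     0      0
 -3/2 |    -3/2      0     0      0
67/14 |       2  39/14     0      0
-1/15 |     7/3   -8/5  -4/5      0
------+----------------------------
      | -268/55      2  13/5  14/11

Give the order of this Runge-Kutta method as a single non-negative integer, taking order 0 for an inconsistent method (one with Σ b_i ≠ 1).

1

b = (-268/55, 2, 13/5, 14/11)
c = (0, -3/2, 67/14, -1/15)
Ac = (0, 0, -117/28, -10/7)
Σ b_i: (-268/55)·1 + 2·1 + 13/5·1 + 14/11·1 = 1 ✓
b·c: 2·(-3/2) + 13/5·67/14 + 14/11·(-1/15) = 21617/2310 ≠ 1/2 ⇒ order 1.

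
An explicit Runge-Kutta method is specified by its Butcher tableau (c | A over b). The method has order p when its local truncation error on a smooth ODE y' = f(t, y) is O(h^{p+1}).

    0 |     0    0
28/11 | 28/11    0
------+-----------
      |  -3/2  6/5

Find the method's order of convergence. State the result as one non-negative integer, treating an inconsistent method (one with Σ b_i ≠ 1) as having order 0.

b = (-3/2, 6/5)
c = (0, 28/11)
Σ b_i: (-3/2)·1 + 6/5·1 = -3/10 ≠ 1 ⇒ order 0.

0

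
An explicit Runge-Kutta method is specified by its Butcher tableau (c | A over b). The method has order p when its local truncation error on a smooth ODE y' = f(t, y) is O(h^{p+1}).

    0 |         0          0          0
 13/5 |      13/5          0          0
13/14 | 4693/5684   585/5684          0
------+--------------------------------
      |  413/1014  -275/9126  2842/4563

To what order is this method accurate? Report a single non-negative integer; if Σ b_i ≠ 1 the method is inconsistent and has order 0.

3

b = (413/1014, -275/9126, 2842/4563)
c = (0, 13/5, 13/14)
Ac = (0, 0, 1521/5684)
Σ b_i: 413/1014·1 + (-275/9126)·1 + 2842/4563·1 = 1 ✓
b·c: (-275/9126)·13/5 + 2842/4563·13/14 = 1/2 ✓
b·c²: (-275/9126)·169/25 + 2842/4563·169/196 = 1/3 ✓
b·Ac: 2842/4563·1521/5684 = 1/6 ✓; 3 stages ⇒ order 3.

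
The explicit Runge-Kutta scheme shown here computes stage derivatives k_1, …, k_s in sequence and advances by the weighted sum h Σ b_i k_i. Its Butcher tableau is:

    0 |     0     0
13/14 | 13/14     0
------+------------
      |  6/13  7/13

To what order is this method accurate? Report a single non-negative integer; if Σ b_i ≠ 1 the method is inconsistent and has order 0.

2

b = (6/13, 7/13)
c = (0, 13/14)
Σ b_i: 6/13·1 + 7/13·1 = 1 ✓
b·c: 7/13·13/14 = 1/2 ✓; 2 stages ⇒ order 2.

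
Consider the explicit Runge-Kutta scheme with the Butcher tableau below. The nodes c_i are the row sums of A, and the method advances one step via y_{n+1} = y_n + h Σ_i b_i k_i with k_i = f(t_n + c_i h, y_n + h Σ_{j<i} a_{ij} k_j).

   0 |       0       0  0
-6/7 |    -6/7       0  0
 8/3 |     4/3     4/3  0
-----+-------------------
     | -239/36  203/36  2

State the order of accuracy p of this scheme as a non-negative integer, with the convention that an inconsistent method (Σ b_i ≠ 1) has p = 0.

b = (-239/36, 203/36, 2)
c = (0, -6/7, 8/3)
Ac = (0, 0, -8/7)
Σ b_i: (-239/36)·1 + 203/36·1 + 2·1 = 1 ✓
b·c: 203/36·(-6/7) + 2·8/3 = 1/2 ✓
b·c²: 203/36·36/49 + 2·64/9 = 1157/63 ≠ 1/3 ⇒ order 2.
b·Ac: 2·(-8/7) = -16/7 ≠ 1/6

2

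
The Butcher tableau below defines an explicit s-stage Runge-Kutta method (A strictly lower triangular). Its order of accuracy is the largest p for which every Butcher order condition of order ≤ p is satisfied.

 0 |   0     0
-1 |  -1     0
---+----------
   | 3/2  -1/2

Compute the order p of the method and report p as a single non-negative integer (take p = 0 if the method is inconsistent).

b = (3/2, -1/2)
c = (0, -1)
Σ b_i: 3/2·1 + (-1/2)·1 = 1 ✓
b·c: (-1/2)·(-1) = 1/2 ✓; 2 stages ⇒ order 2.

2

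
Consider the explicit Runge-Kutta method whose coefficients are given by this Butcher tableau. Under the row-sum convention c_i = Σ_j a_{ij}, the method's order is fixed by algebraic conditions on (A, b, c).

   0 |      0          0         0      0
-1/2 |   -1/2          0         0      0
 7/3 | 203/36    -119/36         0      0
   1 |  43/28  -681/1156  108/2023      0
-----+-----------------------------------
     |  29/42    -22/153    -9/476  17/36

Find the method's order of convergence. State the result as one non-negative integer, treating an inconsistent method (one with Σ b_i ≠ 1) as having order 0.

b = (29/42, -22/153, -9/476, 17/36)
c = (0, -1/2, 7/3, 1)
Ac = (0, 0, 119/72, 57/136)
Σ b_i: 29/42·1 + (-22/153)·1 + (-9/476)·1 + 17/36·1 = 1 ✓
b·c: (-22/153)·(-1/2) + (-9/476)·7/3 + 17/36·1 = 1/2 ✓
b·c²: (-22/153)·1/4 + (-9/476)·49/9 + 17/36·1 = 1/3 ✓
b·Ac: (-9/476)·119/72 + 17/36·57/136 = 1/6 ✓
b·c³: (-22/153)·(-1/8) + (-9/476)·343/27 + 17/36·1 = 1/4 ✓
b·(c∘Ac): (-9/476)·833/216 + 17/36·57/136 = 1/8 ✓
b·Ac²: (-9/476)·(-119/144) + 17/36·39/272 = 1/12 ✓
b·A²c: 17/36·3/34 = 1/24 ✓; 4 stages ⇒ order 4.

4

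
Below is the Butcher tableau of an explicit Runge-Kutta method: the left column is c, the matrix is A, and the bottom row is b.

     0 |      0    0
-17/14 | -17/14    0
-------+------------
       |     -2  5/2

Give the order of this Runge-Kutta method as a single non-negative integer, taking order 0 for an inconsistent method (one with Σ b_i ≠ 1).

0

b = (-2, 5/2)
c = (0, -17/14)
Σ b_i: (-2)·1 + 5/2·1 = 1/2 ≠ 1 ⇒ order 0.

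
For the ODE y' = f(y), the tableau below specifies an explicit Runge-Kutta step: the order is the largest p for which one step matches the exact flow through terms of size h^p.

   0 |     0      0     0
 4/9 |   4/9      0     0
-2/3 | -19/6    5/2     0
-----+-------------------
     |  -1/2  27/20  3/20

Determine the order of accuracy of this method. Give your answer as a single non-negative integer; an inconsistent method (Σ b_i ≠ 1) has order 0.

b = (-1/2, 27/20, 3/20)
c = (0, 4/9, -2/3)
Ac = (0, 0, 10/9)
Σ b_i: (-1/2)·1 + 27/20·1 + 3/20·1 = 1 ✓
b·c: 27/20·4/9 + 3/20·(-2/3) = 1/2 ✓
b·c²: 27/20·16/81 + 3/20·4/9 = 1/3 ✓
b·Ac: 3/20·10/9 = 1/6 ✓; 3 stages ⇒ order 3.

3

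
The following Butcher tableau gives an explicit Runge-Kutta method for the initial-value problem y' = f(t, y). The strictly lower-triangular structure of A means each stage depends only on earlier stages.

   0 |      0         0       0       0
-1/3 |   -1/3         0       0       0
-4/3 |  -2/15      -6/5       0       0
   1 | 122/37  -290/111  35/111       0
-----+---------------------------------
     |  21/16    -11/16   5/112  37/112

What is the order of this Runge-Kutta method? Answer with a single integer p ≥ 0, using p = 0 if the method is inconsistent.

b = (21/16, -11/16, 5/112, 37/112)
c = (0, -1/3, -4/3, 1)
Ac = (0, 0, 2/5, 50/111)
Σ b_i: 21/16·1 + (-11/16)·1 + 5/112·1 + 37/112·1 = 1 ✓
b·c: (-11/16)·(-1/3) + 5/112·(-4/3) + 37/112·1 = 1/2 ✓
b·c²: (-11/16)·1/9 + 5/112·16/9 + 37/112·1 = 1/3 ✓
b·Ac: 5/112·2/5 + 37/112·50/111 = 1/6 ✓
b·c³: (-11/16)·(-1/27) + 5/112·(-64/27) + 37/112·1 = 1/4 ✓
b·(c∘Ac): 5/112·(-8/15) + 37/112·50/111 = 1/8 ✓
b·Ac²: 5/112·(-2/15) + 37/112·10/37 = 1/12 ✓
b·A²c: 37/112·14/111 = 1/24 ✓; 4 stages ⇒ order 4.

4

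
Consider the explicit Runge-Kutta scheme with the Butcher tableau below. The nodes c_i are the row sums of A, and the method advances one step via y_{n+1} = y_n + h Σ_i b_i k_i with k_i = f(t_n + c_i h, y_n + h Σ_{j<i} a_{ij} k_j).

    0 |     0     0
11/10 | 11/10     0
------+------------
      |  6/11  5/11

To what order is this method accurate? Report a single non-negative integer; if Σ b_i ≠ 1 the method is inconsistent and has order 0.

2

b = (6/11, 5/11)
c = (0, 11/10)
Σ b_i: 6/11·1 + 5/11·1 = 1 ✓
b·c: 5/11·11/10 = 1/2 ✓; 2 stages ⇒ order 2.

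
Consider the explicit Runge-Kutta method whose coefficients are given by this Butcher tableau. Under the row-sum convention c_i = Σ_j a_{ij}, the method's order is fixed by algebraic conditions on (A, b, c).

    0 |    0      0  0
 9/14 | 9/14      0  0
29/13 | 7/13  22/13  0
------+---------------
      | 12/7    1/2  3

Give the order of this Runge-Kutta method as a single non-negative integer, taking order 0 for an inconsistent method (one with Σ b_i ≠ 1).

b = (12/7, 1/2, 3)
c = (0, 9/14, 29/13)
Ac = (0, 0, 99/91)
Σ b_i: 12/7·1 + 1/2·1 + 3·1 = 73/14 ≠ 1 ⇒ order 0.

0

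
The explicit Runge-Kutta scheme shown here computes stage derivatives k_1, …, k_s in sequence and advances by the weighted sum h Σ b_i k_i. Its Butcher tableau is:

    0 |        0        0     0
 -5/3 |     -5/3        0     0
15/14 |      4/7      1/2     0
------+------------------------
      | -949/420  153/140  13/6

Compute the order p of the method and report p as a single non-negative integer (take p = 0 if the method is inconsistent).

2

b = (-949/420, 153/140, 13/6)
c = (0, -5/3, 15/14)
Ac = (0, 0, -5/6)
Σ b_i: (-949/420)·1 + 153/140·1 + 13/6·1 = 1 ✓
b·c: 153/140·(-5/3) + 13/6·15/14 = 1/2 ✓
b·c²: 153/140·25/9 + 13/6·225/196 = 2165/392 ≠ 1/3 ⇒ order 2.
b·Ac: 13/6·(-5/6) = -65/36 ≠ 1/6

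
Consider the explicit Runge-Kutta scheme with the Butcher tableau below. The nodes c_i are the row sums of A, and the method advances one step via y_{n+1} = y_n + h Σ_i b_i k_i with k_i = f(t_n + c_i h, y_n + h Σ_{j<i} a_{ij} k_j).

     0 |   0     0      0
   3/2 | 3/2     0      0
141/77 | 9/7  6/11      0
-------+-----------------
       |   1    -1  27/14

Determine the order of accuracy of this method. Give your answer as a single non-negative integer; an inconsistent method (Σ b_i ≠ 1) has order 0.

0

b = (1, -1, 27/14)
c = (0, 3/2, 141/77)
Ac = (0, 0, 9/11)
Σ b_i: 1·1 + (-1)·1 + 27/14·1 = 27/14 ≠ 1 ⇒ order 0.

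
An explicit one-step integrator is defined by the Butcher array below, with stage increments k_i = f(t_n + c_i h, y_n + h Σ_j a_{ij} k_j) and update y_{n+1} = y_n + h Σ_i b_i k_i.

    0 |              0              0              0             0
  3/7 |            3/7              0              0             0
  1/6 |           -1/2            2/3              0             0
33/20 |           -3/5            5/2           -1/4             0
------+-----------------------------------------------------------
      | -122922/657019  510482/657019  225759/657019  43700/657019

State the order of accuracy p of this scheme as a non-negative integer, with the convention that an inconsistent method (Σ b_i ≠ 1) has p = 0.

3

b = (-122922/657019, 510482/657019, 225759/657019, 43700/657019)
c = (0, 3/7, 1/6, 33/20)
Ac = (0, 0, 2/7, 173/168)
Σ b_i: (-122922/657019)·1 + 510482/657019·1 + 225759/657019·1 + 43700/657019·1 = 1 ✓
b·c: 510482/657019·3/7 + 225759/657019·1/6 + 43700/657019·33/20 = 1/2 ✓
b·c²: 510482/657019·9/49 + 225759/657019·1/36 + 43700/657019·1089/400 = 1/3 ✓
b·Ac: 225759/657019·2/7 + 43700/657019·173/168 = 1/6 ✓
b·c³: 510482/657019·27/343 + 225759/657019·1/216 + 43700/657019·35937/8000 = 108834107/301034160 ≠ 1/4 ⇒ order 3.
b·(c∘Ac): 225759/657019·1/21 + 43700/657019·1903/1120 = 4760079/36793064 ≠ 1/8
b·Ac²: 225759/657019·6/49 + 43700/657019·3191/7056 = 1086047/15051708 ≠ 1/12
b·A²c: 43700/657019·(-1/14) = -21850/4599133 ≠ 1/24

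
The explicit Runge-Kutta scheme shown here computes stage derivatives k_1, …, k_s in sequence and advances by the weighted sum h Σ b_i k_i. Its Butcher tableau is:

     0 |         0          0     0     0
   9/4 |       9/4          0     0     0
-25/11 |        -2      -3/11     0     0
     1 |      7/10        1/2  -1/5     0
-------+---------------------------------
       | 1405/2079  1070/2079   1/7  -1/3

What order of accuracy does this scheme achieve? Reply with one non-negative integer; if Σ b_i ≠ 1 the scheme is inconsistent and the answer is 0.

2

b = (1405/2079, 1070/2079, 1/7, -1/3)
c = (0, 9/4, -25/11, 1)
Ac = (0, 0, -27/44, 139/88)
Σ b_i: 1405/2079·1 + 1070/2079·1 + 1/7·1 + (-1/3)·1 = 1 ✓
b·c: 1070/2079·9/4 + 1/7·(-25/11) + (-1/3)·1 = 1/2 ✓
b·c²: 1070/2079·81/16 + 1/7·625/121 + (-1/3)·1 = 61189/20328 ≠ 1/3 ⇒ order 2.
b·Ac: 1/7·(-27/44) + (-1/3)·139/88 = -1135/1848 ≠ 1/6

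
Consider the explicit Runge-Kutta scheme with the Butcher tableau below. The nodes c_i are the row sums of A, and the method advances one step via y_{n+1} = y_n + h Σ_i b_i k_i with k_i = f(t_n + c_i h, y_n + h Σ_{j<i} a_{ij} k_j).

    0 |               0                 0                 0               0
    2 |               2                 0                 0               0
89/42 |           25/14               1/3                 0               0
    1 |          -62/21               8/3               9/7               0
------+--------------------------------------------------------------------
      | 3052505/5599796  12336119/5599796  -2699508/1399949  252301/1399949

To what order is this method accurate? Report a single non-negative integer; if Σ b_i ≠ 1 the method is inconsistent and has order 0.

b = (3052505/5599796, 12336119/5599796, -2699508/1399949, 252301/1399949)
c = (0, 2, 89/42, 1)
Ac = (0, 0, 2/3, 2369/294)
Σ b_i: 3052505/5599796·1 + 12336119/5599796·1 + (-2699508/1399949)·1 + 252301/1399949·1 = 1 ✓
b·c: 12336119/5599796·2 + (-2699508/1399949)·89/42 + 252301/1399949·1 = 1/2 ✓
b·c²: 12336119/5599796·4 + (-2699508/1399949)·7921/1764 + 252301/1399949·1 = 1/3 ✓
b·Ac: (-2699508/1399949)·2/3 + 252301/1399949·2369/294 = 1/6 ✓
b·c³: 12336119/5599796·8 + (-2699508/1399949)·704969/74088 + 252301/1399949·1 = -96020765/176393574 ≠ 1/4 ⇒ order 3.
b·(c∘Ac): (-2699508/1399949)·89/63 + 252301/1399949·2369/294 = -10683563/8399694 ≠ 1/8
b·Ac²: (-2699508/1399949)·4/3 + 252301/1399949·67667/4116 = 46072487/117595716 ≠ 1/12
b·A²c: 252301/1399949·6/7 = 216258/1399949 ≠ 1/24

3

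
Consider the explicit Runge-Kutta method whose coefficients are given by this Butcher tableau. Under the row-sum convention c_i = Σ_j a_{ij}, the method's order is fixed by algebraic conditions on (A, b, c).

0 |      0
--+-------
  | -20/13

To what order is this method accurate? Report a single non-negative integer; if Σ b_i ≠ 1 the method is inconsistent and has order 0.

0

b = (-20/13)
c = (0)
Σ b_i: (-20/13)·1 = -20/13 ≠ 1 ⇒ order 0.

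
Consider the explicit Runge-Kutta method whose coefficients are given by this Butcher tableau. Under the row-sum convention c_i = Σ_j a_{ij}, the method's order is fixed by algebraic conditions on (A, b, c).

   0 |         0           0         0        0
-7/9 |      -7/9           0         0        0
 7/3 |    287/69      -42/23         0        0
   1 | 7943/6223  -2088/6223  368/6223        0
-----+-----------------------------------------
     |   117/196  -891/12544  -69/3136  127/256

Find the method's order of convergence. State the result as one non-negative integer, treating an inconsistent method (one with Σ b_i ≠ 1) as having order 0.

b = (117/196, -891/12544, -69/3136, 127/256)
c = (0, -7/9, 7/3, 1)
Ac = (0, 0, 98/69, 152/381)
Σ b_i: 117/196·1 + (-891/12544)·1 + (-69/3136)·1 + 127/256·1 = 1 ✓
b·c: (-891/12544)·(-7/9) + (-69/3136)·7/3 + 127/256·1 = 1/2 ✓
b·c²: (-891/12544)·49/81 + (-69/3136)·49/9 + 127/256·1 = 1/3 ✓
b·Ac: (-69/3136)·98/69 + 127/256·152/381 = 1/6 ✓
b·c³: (-891/12544)·(-343/729) + (-69/3136)·343/27 + 127/256·1 = 1/4 ✓
b·(c∘Ac): (-69/3136)·686/207 + 127/256·152/381 = 1/8 ✓
b·Ac²: (-69/3136)·(-686/621) + 127/256·136/1143 = 1/12 ✓
b·A²c: 127/256·32/381 = 1/24 ✓; 4 stages ⇒ order 4.

4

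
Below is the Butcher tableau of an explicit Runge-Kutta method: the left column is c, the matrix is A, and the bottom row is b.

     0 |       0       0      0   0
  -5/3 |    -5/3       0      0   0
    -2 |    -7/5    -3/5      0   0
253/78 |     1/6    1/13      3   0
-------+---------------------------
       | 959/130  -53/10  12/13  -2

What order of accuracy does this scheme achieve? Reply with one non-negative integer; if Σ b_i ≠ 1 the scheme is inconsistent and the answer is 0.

2

b = (959/130, -53/10, 12/13, -2)
c = (0, -5/3, -2, 253/78)
Ac = (0, 0, 1, -239/39)
Σ b_i: 959/130·1 + (-53/10)·1 + 12/13·1 + (-2)·1 = 1 ✓
b·c: (-53/10)·(-5/3) + 12/13·(-2) + (-2)·253/78 = 1/2 ✓
b·c²: (-53/10)·25/9 + 12/13·4 + (-2)·64009/6084 = -48781/1521 ≠ 1/3 ⇒ order 2.
b·Ac: 12/13·1 + (-2)·(-239/39) = 514/39 ≠ 1/6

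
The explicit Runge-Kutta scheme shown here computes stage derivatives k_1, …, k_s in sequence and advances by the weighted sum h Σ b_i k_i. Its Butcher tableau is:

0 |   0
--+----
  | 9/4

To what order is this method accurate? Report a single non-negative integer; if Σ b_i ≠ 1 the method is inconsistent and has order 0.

b = (9/4)
c = (0)
Σ b_i: 9/4·1 = 9/4 ≠ 1 ⇒ order 0.

0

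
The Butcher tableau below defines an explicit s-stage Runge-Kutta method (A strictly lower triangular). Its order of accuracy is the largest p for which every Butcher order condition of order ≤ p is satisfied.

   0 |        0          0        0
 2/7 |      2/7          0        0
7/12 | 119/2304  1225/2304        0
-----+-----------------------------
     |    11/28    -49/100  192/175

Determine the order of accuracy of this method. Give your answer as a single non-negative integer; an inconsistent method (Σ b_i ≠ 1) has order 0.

3

b = (11/28, -49/100, 192/175)
c = (0, 2/7, 7/12)
Ac = (0, 0, 175/1152)
Σ b_i: 11/28·1 + (-49/100)·1 + 192/175·1 = 1 ✓
b·c: (-49/100)·2/7 + 192/175·7/12 = 1/2 ✓
b·c²: (-49/100)·4/49 + 192/175·49/144 = 1/3 ✓
b·Ac: 192/175·175/1152 = 1/6 ✓; 3 stages ⇒ order 3.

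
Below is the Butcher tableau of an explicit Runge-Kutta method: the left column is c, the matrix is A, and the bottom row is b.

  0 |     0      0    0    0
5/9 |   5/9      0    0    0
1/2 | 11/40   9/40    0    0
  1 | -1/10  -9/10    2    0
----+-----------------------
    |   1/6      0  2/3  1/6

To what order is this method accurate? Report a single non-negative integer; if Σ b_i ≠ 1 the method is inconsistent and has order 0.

4

b = (1/6, 0, 2/3, 1/6)
c = (0, 5/9, 1/2, 1)
Ac = (0, 0, 1/8, 1/2)
Σ b_i: 1/6·1 + 2/3·1 + 1/6·1 = 1 ✓
b·c: 2/3·1/2 + 1/6·1 = 1/2 ✓
b·c²: 2/3·1/4 + 1/6·1 = 1/3 ✓
b·Ac: 2/3·1/8 + 1/6·1/2 = 1/6 ✓
b·c³: 2/3·1/8 + 1/6·1 = 1/4 ✓
b·(c∘Ac): 2/3·1/16 + 1/6·1/2 = 1/8 ✓
b·Ac²: 2/3·5/72 + 1/6·2/9 = 1/12 ✓
b·A²c: 1/6·1/4 = 1/24 ✓; 4 stages ⇒ order 4.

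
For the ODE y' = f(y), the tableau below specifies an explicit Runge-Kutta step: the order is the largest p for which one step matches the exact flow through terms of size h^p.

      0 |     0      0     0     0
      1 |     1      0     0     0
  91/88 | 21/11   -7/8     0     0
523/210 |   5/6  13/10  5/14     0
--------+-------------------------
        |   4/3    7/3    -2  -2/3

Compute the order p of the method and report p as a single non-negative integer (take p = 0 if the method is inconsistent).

1

b = (4/3, 7/3, -2, -2/3)
c = (0, 1, 91/88, 523/210)
Ac = (0, 0, -7/8, 1469/880)
Σ b_i: 4/3·1 + 7/3·1 + (-2)·1 + (-2/3)·1 = 1 ✓
b·c: 7/3·1 + (-2)·91/88 + (-2/3)·523/210 = -19337/13860 ≠ 1/2 ⇒ order 1.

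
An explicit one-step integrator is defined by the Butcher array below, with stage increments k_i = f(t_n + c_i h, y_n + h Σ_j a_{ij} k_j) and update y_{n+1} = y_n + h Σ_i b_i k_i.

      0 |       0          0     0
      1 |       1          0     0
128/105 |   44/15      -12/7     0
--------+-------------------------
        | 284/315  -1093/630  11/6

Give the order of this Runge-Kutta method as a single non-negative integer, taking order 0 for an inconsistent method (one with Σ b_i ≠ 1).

b = (284/315, -1093/630, 11/6)
c = (0, 1, 128/105)
Ac = (0, 0, -12/7)
Σ b_i: 284/315·1 + (-1093/630)·1 + 11/6·1 = 1 ✓
b·c: (-1093/630)·1 + 11/6·128/105 = 1/2 ✓
b·c²: (-1093/630)·1 + 11/6·16384/11025 = 65459/66150 ≠ 1/3 ⇒ order 2.
b·Ac: 11/6·(-12/7) = -22/7 ≠ 1/6

2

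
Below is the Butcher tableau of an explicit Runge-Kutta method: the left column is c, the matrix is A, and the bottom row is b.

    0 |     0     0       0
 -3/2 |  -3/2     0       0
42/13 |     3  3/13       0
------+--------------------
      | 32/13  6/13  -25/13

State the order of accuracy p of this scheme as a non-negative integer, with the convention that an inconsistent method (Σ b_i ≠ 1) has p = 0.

b = (32/13, 6/13, -25/13)
c = (0, -3/2, 42/13)
Ac = (0, 0, -9/26)
Σ b_i: 32/13·1 + 6/13·1 + (-25/13)·1 = 1 ✓
b·c: 6/13·(-3/2) + (-25/13)·42/13 = -1167/169 ≠ 1/2 ⇒ order 1.

1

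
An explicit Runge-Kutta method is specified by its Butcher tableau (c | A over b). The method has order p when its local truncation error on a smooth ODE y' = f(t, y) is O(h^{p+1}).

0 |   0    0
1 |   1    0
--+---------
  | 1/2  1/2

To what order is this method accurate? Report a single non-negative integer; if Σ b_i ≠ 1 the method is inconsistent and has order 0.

b = (1/2, 1/2)
c = (0, 1)
Σ b_i: 1/2·1 + 1/2·1 = 1 ✓
b·c: 1/2·1 = 1/2 ✓; 2 stages ⇒ order 2.

2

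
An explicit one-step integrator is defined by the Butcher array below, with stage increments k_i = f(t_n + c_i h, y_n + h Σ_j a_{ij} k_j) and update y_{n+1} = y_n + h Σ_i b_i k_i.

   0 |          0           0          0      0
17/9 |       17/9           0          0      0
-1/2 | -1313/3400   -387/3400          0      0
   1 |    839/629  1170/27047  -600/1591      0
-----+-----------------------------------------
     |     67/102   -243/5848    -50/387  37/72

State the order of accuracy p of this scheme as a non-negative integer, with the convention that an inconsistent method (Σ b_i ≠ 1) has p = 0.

4

b = (67/102, -243/5848, -50/387, 37/72)
c = (0, 17/9, -1/2, 1)
Ac = (0, 0, -43/200, 10/37)
Σ b_i: 67/102·1 + (-243/5848)·1 + (-50/387)·1 + 37/72·1 = 1 ✓
b·c: (-243/5848)·17/9 + (-50/387)·(-1/2) + 37/72·1 = 1/2 ✓
b·c²: (-243/5848)·289/81 + (-50/387)·1/4 + 37/72·1 = 1/3 ✓
b·Ac: (-50/387)·(-43/200) + 37/72·10/37 = 1/6 ✓
b·c³: (-243/5848)·4913/729 + (-50/387)·(-1/8) + 37/72·1 = 1/4 ✓
b·(c∘Ac): (-50/387)·43/400 + 37/72·10/37 = 1/8 ✓
b·Ac²: (-50/387)·(-731/1800) + 37/72·20/333 = 1/12 ✓
b·A²c: 37/72·3/37 = 1/24 ✓; 4 stages ⇒ order 4.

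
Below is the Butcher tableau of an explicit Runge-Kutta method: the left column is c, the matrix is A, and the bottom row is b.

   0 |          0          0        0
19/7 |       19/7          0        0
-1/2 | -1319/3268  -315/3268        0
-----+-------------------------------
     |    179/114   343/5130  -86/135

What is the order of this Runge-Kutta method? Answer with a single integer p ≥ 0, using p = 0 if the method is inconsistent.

b = (179/114, 343/5130, -86/135)
c = (0, 19/7, -1/2)
Ac = (0, 0, -45/172)
Σ b_i: 179/114·1 + 343/5130·1 + (-86/135)·1 = 1 ✓
b·c: 343/5130·19/7 + (-86/135)·(-1/2) = 1/2 ✓
b·c²: 343/5130·361/49 + (-86/135)·1/4 = 1/3 ✓
b·Ac: (-86/135)·(-45/172) = 1/6 ✓; 3 stages ⇒ order 3.

3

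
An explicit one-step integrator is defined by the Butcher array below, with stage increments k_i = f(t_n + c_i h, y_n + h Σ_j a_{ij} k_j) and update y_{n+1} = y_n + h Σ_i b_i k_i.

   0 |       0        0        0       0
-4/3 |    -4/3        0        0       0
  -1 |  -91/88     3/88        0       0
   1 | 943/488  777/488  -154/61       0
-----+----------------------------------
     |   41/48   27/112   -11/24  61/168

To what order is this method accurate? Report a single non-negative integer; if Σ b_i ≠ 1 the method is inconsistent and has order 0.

4

b = (41/48, 27/112, -11/24, 61/168)
c = (0, -4/3, -1, 1)
Ac = (0, 0, -1/22, 49/122)
Σ b_i: 41/48·1 + 27/112·1 + (-11/24)·1 + 61/168·1 = 1 ✓
b·c: 27/112·(-4/3) + (-11/24)·(-1) + 61/168·1 = 1/2 ✓
b·c²: 27/112·16/9 + (-11/24)·1 + 61/168·1 = 1/3 ✓
b·Ac: (-11/24)·(-1/22) + 61/168·49/122 = 1/6 ✓
b·c³: 27/112·(-64/27) + (-11/24)·(-1) + 61/168·1 = 1/4 ✓
b·(c∘Ac): (-11/24)·1/22 + 61/168·49/122 = 1/8 ✓
b·Ac²: (-11/24)·2/33 + 61/168·56/183 = 1/12 ✓
b·A²c: 61/168·7/61 = 1/24 ✓; 4 stages ⇒ order 4.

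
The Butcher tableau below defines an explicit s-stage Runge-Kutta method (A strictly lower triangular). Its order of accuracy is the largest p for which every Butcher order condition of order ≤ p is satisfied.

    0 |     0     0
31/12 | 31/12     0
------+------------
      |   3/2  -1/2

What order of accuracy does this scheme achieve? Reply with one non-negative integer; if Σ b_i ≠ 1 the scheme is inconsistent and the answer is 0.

b = (3/2, -1/2)
c = (0, 31/12)
Σ b_i: 3/2·1 + (-1/2)·1 = 1 ✓
b·c: (-1/2)·31/12 = -31/24 ≠ 1/2 ⇒ order 1.

1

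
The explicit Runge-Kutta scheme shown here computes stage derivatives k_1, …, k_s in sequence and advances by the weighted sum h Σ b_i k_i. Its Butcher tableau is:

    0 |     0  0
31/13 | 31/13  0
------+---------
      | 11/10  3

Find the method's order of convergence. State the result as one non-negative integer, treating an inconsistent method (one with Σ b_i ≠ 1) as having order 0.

b = (11/10, 3)
c = (0, 31/13)
Σ b_i: 11/10·1 + 3·1 = 41/10 ≠ 1 ⇒ order 0.

0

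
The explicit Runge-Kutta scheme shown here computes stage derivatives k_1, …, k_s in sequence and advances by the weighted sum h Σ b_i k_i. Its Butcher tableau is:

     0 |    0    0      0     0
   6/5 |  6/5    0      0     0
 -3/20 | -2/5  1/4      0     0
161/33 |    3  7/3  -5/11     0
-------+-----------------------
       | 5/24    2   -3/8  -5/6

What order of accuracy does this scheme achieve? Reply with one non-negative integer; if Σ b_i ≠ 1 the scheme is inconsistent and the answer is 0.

b = (5/24, 2, -3/8, -5/6)
c = (0, 6/5, -3/20, 161/33)
Ac = (0, 0, 3/10, 631/220)
Σ b_i: 5/24·1 + 2·1 + (-3/8)·1 + (-5/6)·1 = 1 ✓
b·c: 2·6/5 + (-3/8)·(-3/20) + (-5/6)·161/33 = -25493/15840 ≠ 1/2 ⇒ order 1.

1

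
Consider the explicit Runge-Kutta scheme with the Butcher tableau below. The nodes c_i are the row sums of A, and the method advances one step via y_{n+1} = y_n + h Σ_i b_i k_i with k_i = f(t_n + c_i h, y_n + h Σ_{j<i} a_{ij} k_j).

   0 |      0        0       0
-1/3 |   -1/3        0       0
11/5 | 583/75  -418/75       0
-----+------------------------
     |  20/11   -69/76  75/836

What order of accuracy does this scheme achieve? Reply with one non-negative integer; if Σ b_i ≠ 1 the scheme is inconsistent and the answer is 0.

b = (20/11, -69/76, 75/836)
c = (0, -1/3, 11/5)
Ac = (0, 0, 418/225)
Σ b_i: 20/11·1 + (-69/76)·1 + 75/836·1 = 1 ✓
b·c: (-69/76)·(-1/3) + 75/836·11/5 = 1/2 ✓
b·c²: (-69/76)·1/9 + 75/836·121/25 = 1/3 ✓
b·Ac: 75/836·418/225 = 1/6 ✓; 3 stages ⇒ order 3.

3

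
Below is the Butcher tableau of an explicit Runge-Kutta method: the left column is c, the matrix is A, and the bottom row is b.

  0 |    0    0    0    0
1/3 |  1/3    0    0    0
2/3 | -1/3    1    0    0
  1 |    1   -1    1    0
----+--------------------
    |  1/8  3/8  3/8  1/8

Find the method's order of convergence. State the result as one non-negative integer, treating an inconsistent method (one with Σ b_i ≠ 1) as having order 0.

4

b = (1/8, 3/8, 3/8, 1/8)
c = (0, 1/3, 2/3, 1)
Ac = (0, 0, 1/3, 1/3)
Σ b_i: 1/8·1 + 3/8·1 + 3/8·1 + 1/8·1 = 1 ✓
b·c: 3/8·1/3 + 3/8·2/3 + 1/8·1 = 1/2 ✓
b·c²: 3/8·1/9 + 3/8·4/9 + 1/8·1 = 1/3 ✓
b·Ac: 3/8·1/3 + 1/8·1/3 = 1/6 ✓
b·c³: 3/8·1/27 + 3/8·8/27 + 1/8·1 = 1/4 ✓
b·(c∘Ac): 3/8·2/9 + 1/8·1/3 = 1/8 ✓
b·Ac²: 3/8·1/9 + 1/8·1/3 = 1/12 ✓
b·A²c: 1/8·1/3 = 1/24 ✓; 4 stages ⇒ order 4.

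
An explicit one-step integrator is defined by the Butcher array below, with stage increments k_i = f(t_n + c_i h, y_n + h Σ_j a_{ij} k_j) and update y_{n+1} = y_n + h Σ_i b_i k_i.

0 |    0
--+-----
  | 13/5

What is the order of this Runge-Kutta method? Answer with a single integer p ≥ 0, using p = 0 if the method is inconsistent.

0

b = (13/5)
c = (0)
Σ b_i: 13/5·1 = 13/5 ≠ 1 ⇒ order 0.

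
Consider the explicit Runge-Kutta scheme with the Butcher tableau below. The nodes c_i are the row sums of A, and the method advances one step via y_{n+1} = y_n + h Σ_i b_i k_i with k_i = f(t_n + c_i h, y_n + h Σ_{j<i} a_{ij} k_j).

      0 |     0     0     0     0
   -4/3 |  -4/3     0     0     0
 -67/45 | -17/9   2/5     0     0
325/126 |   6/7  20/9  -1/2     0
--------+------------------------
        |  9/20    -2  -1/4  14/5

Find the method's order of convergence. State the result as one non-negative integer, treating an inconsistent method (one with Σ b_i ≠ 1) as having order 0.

1

b = (9/20, -2, -1/4, 14/5)
c = (0, -4/3, -67/45, 325/126)
Ac = (0, 0, -8/15, -599/270)
Σ b_i: 9/20·1 + (-2)·1 + (-1/4)·1 + 14/5·1 = 1 ✓
b·c: (-2)·(-4/3) + (-1/4)·(-67/45) + 14/5·325/126 = 1847/180 ≠ 1/2 ⇒ order 1.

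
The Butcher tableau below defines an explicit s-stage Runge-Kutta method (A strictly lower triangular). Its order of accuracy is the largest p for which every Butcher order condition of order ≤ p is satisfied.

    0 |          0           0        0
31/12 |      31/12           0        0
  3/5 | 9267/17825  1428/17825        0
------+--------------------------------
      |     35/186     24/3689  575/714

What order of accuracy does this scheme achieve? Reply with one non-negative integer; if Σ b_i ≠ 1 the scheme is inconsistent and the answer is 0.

3

b = (35/186, 24/3689, 575/714)
c = (0, 31/12, 3/5)
Ac = (0, 0, 119/575)
Σ b_i: 35/186·1 + 24/3689·1 + 575/714·1 = 1 ✓
b·c: 24/3689·31/12 + 575/714·3/5 = 1/2 ✓
b·c²: 24/3689·961/144 + 575/714·9/25 = 1/3 ✓
b·Ac: 575/714·119/575 = 1/6 ✓; 3 stages ⇒ order 3.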